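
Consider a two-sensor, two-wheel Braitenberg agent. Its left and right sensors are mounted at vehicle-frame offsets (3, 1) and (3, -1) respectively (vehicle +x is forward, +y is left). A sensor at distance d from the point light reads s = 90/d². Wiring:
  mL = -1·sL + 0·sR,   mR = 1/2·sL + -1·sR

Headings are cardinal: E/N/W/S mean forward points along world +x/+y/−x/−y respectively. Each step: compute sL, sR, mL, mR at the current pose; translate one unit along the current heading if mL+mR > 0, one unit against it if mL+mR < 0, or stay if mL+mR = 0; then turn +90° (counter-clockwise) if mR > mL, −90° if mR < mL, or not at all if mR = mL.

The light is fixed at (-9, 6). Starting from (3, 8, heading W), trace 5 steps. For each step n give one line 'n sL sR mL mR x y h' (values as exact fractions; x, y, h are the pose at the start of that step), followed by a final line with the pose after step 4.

n=0: pose=(3,8,W); sL=45/41, sR=1; mL=-45/41, mR=-37/82; mL+mR=-127/82 → advance -1; mR−mL=53/82 → turn +1·90°
n=1: pose=(4,8,S); sL=90/197, sR=18/29; mL=-90/197, mR=-2241/5713; mL+mR=-4851/5713 → advance -1; mR−mL=369/5713 → turn +1·90°
n=2: pose=(4,9,E); sL=45/136, sR=9/26; mL=-45/136, mR=-639/3536; mL+mR=-1809/3536 → advance -1; mR−mL=531/3536 → turn +1·90°
n=3: pose=(3,9,N); sL=90/157, sR=18/41; mL=-90/157, mR=-981/6437; mL+mR=-4671/6437 → advance -1; mR−mL=2709/6437 → turn +1·90°
n=4: pose=(3,8,W); sL=45/41, sR=1; mL=-45/41, mR=-37/82; mL+mR=-127/82 → advance -1; mR−mL=53/82 → turn +1·90°

0 45/41 1 -45/41 -37/82 3 8 W
1 90/197 18/29 -90/197 -2241/5713 4 8 S
2 45/136 9/26 -45/136 -639/3536 4 9 E
3 90/157 18/41 -90/157 -981/6437 3 9 N
4 45/41 1 -45/41 -37/82 3 8 W
final 4 8 S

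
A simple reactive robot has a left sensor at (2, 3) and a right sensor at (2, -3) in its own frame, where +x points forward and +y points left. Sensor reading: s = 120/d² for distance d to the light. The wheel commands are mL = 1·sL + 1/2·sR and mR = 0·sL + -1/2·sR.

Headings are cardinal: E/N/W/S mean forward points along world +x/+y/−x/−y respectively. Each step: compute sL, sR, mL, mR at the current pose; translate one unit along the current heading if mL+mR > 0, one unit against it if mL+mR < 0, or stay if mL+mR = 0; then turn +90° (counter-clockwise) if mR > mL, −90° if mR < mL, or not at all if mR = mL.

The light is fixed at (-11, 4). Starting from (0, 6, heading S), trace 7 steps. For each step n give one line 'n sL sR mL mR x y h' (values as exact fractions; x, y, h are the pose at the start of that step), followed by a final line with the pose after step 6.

0 30/49 15/8 1215/784 -15/16 0 6 S
1 24/17 120/97 3348/1649 -60/97 0 5 W
2 60/29 60/89 6210/2581 -30/89 -1 5 N
3 120/169 24/29 5508/4901 -12/29 -1 6 E
4 30/49 15/8 1215/784 -15/16 0 6 S
5 24/17 120/97 3348/1649 -60/97 0 5 W
6 60/29 60/89 6210/2581 -30/89 -1 5 N
final -1 6 E

n=0: pose=(0,6,S); sL=30/49, sR=15/8; mL=1215/784, mR=-15/16; mL+mR=30/49 → advance +1; mR−mL=-975/392 → turn -1·90°
n=1: pose=(0,5,W); sL=24/17, sR=120/97; mL=3348/1649, mR=-60/97; mL+mR=24/17 → advance +1; mR−mL=-4368/1649 → turn -1·90°
n=2: pose=(-1,5,N); sL=60/29, sR=60/89; mL=6210/2581, mR=-30/89; mL+mR=60/29 → advance +1; mR−mL=-7080/2581 → turn -1·90°
n=3: pose=(-1,6,E); sL=120/169, sR=24/29; mL=5508/4901, mR=-12/29; mL+mR=120/169 → advance +1; mR−mL=-7536/4901 → turn -1·90°
n=4: pose=(0,6,S); sL=30/49, sR=15/8; mL=1215/784, mR=-15/16; mL+mR=30/49 → advance +1; mR−mL=-975/392 → turn -1·90°
n=5: pose=(0,5,W); sL=24/17, sR=120/97; mL=3348/1649, mR=-60/97; mL+mR=24/17 → advance +1; mR−mL=-4368/1649 → turn -1·90°
n=6: pose=(-1,5,N); sL=60/29, sR=60/89; mL=6210/2581, mR=-30/89; mL+mR=60/29 → advance +1; mR−mL=-7080/2581 → turn -1·90°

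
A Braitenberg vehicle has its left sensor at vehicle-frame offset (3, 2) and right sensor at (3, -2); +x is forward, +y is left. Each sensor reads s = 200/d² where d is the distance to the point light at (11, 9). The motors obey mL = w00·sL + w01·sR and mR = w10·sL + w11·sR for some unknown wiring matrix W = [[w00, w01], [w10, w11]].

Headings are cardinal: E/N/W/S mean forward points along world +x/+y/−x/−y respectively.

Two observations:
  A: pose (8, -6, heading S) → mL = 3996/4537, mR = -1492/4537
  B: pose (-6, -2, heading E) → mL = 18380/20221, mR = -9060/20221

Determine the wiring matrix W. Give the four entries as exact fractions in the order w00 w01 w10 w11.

1/2 1 -1 1/2

obs A: pose=(8,-6,S) → sL=8/13, sR=200/349, mL=3996/4537, mR=-1492/4537
obs B: pose=(-6,-2,E) → sL=200/277, sR=40/73, mL=18380/20221, mR=-9060/20221
sensor matrix S = [[8/13, 200/349], [200/277, 40/73]]; det S = -7024640/91742677
solve [mL_A; mL_B] = S·[w00; w01] and [mR_A; mR_B] = S·[w10; w11]:
  w00 = 1/2, w01 = 1, w10 = -1, w11 = 1/2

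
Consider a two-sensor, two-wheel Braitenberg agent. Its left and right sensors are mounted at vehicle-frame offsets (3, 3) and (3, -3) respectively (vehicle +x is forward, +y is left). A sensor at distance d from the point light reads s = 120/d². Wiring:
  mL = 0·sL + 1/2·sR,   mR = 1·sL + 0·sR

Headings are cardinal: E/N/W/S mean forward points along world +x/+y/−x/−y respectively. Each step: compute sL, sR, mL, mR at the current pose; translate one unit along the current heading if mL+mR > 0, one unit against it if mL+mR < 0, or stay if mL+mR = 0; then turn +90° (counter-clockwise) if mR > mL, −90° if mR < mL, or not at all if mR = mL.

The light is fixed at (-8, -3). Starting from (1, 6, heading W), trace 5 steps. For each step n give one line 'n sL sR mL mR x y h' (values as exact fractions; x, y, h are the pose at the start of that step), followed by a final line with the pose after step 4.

n=0: pose=(1,6,W); sL=5/3, sR=2/3; mL=1/3, mR=5/3; mL+mR=2 → advance +1; mR−mL=4/3 → turn +1·90°
n=1: pose=(0,6,S); sL=120/157, sR=120/61; mL=60/61, mR=120/157; mL+mR=16740/9577 → advance +1; mR−mL=-2100/9577 → turn -1·90°
n=2: pose=(0,5,W); sL=12/5, sR=60/73; mL=30/73, mR=12/5; mL+mR=1026/365 → advance +1; mR−mL=726/365 → turn +1·90°
n=3: pose=(-1,5,S); sL=24/25, sR=120/41; mL=60/41, mR=24/25; mL+mR=2484/1025 → advance +1; mR−mL=-516/1025 → turn -1·90°
n=4: pose=(-1,4,W); sL=15/4, sR=30/29; mL=15/29, mR=15/4; mL+mR=495/116 → advance +1; mR−mL=375/116 → turn +1·90°

0 5/3 2/3 1/3 5/3 1 6 W
1 120/157 120/61 60/61 120/157 0 6 S
2 12/5 60/73 30/73 12/5 0 5 W
3 24/25 120/41 60/41 24/25 -1 5 S
4 15/4 30/29 15/29 15/4 -1 4 W
final -2 4 S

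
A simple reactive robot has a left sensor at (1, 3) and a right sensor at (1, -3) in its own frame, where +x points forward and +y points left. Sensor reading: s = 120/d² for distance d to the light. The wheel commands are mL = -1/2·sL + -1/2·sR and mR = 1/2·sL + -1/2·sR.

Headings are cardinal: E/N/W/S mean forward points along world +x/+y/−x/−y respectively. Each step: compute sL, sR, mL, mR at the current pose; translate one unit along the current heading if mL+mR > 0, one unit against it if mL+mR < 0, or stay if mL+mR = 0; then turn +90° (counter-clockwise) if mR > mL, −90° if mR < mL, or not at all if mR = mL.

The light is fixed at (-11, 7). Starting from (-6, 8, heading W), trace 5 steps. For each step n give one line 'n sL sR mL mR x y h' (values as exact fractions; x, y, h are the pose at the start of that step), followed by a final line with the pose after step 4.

0 6 15/4 -39/8 9/8 -6 8 W
1 40/27 40/3 -200/27 -160/27 -5 8 S
2 60/37 12/5 -372/185 -72/185 -5 9 E
3 120/13 120/73 -5160/949 3600/949 -6 9 N
4 6 15/4 -39/8 9/8 -6 8 W
final -5 8 S

n=0: pose=(-6,8,W); sL=6, sR=15/4; mL=-39/8, mR=9/8; mL+mR=-15/4 → advance -1; mR−mL=6 → turn +1·90°
n=1: pose=(-5,8,S); sL=40/27, sR=40/3; mL=-200/27, mR=-160/27; mL+mR=-40/3 → advance -1; mR−mL=40/27 → turn +1·90°
n=2: pose=(-5,9,E); sL=60/37, sR=12/5; mL=-372/185, mR=-72/185; mL+mR=-12/5 → advance -1; mR−mL=60/37 → turn +1·90°
n=3: pose=(-6,9,N); sL=120/13, sR=120/73; mL=-5160/949, mR=3600/949; mL+mR=-120/73 → advance -1; mR−mL=120/13 → turn +1·90°
n=4: pose=(-6,8,W); sL=6, sR=15/4; mL=-39/8, mR=9/8; mL+mR=-15/4 → advance -1; mR−mL=6 → turn +1·90°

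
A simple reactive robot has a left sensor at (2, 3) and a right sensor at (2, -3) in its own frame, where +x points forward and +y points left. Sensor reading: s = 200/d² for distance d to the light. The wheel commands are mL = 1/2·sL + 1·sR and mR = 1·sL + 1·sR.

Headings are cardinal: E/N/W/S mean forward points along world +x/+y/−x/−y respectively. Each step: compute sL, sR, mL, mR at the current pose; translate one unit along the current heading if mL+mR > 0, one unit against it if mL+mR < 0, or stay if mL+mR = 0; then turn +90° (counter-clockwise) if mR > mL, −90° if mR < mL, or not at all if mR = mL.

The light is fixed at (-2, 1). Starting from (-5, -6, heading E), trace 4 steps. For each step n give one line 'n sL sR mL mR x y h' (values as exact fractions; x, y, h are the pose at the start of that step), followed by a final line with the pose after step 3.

n=0: pose=(-5,-6,E); sL=200/17, sR=200/101; mL=13500/1717, mR=23600/1717; mL+mR=37100/1717 → advance +1; mR−mL=100/17 → turn +1·90°
n=1: pose=(-4,-6,N); sL=4, sR=100/13; mL=126/13, mR=152/13; mL+mR=278/13 → advance +1; mR−mL=2 → turn +1·90°
n=2: pose=(-4,-5,W); sL=200/97, sR=8; mL=876/97, mR=976/97; mL+mR=1852/97 → advance +1; mR−mL=100/97 → turn +1·90°
n=3: pose=(-5,-5,S); sL=25/8, sR=2; mL=57/16, mR=41/8; mL+mR=139/16 → advance +1; mR−mL=25/16 → turn +1·90°

0 200/17 200/101 13500/1717 23600/1717 -5 -6 E
1 4 100/13 126/13 152/13 -4 -6 N
2 200/97 8 876/97 976/97 -4 -5 W
3 25/8 2 57/16 41/8 -5 -5 S
final -5 -6 E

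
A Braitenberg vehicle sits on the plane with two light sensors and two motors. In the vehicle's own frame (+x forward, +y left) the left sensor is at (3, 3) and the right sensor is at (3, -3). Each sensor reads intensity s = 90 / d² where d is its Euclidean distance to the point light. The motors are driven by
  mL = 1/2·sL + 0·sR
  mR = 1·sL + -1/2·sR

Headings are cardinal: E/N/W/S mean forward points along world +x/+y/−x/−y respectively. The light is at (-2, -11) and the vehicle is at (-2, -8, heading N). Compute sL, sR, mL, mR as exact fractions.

left sensor world pos  = (-5, -5); dL² = 45
right sensor world pos = (1, -5); dR² = 45
sL = 90/45 = 2
sR = 90/45 = 2
mL = 1/2·sL + 0·sR = 1
mR = 1·sL + -1/2·sR = 1

2 2 1 1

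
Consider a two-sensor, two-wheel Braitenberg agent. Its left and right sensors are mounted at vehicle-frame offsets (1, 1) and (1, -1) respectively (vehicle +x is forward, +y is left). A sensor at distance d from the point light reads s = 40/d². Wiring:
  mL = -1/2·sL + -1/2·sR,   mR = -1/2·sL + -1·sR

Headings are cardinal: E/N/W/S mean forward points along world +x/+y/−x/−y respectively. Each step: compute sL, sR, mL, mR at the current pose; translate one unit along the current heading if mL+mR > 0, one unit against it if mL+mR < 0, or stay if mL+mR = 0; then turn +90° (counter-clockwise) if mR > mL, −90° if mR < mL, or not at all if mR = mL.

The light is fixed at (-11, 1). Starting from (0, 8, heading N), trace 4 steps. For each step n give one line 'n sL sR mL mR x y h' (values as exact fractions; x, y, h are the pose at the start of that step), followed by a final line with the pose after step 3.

0 10/41 5/26 -465/2132 -335/1066 0 8 N
1 40/193 40/169 -7240/32617 -11100/32617 0 7 E
2 20/73 20/53 -1260/3869 -1990/3869 -1 7 S
3 40/117 8/29 -1048/3393 -1516/3393 -1 8 W
final 0 8 N

n=0: pose=(0,8,N); sL=10/41, sR=5/26; mL=-465/2132, mR=-335/1066; mL+mR=-1135/2132 → advance -1; mR−mL=-5/52 → turn -1·90°
n=1: pose=(0,7,E); sL=40/193, sR=40/169; mL=-7240/32617, mR=-11100/32617; mL+mR=-18340/32617 → advance -1; mR−mL=-20/169 → turn -1·90°
n=2: pose=(-1,7,S); sL=20/73, sR=20/53; mL=-1260/3869, mR=-1990/3869; mL+mR=-3250/3869 → advance -1; mR−mL=-10/53 → turn -1·90°
n=3: pose=(-1,8,W); sL=40/117, sR=8/29; mL=-1048/3393, mR=-1516/3393; mL+mR=-2564/3393 → advance -1; mR−mL=-4/29 → turn -1·90°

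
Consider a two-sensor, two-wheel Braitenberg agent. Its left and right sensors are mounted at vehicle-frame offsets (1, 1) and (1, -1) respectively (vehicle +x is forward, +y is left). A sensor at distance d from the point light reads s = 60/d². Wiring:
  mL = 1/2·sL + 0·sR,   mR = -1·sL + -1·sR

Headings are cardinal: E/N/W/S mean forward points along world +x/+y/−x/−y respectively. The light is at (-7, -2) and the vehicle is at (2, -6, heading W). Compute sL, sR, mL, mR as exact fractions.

60/89 60/73 30/89 -9720/6497

left sensor world pos  = (1, -7); dL² = 89
right sensor world pos = (1, -5); dR² = 73
sL = 60/89 = 60/89
sR = 60/73 = 60/73
mL = 1/2·sL + 0·sR = 30/89
mR = -1·sL + -1·sR = -9720/6497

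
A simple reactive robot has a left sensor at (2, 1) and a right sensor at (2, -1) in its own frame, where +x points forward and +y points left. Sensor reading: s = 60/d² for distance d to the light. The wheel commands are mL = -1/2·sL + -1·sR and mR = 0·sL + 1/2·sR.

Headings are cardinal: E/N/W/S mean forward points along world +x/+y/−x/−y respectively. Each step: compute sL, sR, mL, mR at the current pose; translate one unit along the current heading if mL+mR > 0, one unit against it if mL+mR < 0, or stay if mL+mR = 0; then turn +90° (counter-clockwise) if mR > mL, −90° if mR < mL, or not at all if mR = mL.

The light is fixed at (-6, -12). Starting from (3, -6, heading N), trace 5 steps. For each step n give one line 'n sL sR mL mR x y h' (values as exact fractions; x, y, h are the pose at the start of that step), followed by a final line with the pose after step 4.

n=0: pose=(3,-6,N); sL=15/32, sR=15/41; mL=-1575/2624, mR=15/82; mL+mR=-1095/2624 → advance -1; mR−mL=2055/2624 → turn +1·90°
n=1: pose=(3,-7,W); sL=12/13, sR=12/17; mL=-258/221, mR=6/17; mL+mR=-180/221 → advance -1; mR−mL=336/221 → turn +1·90°
n=2: pose=(4,-7,S); sL=6/13, sR=2/3; mL=-35/39, mR=1/3; mL+mR=-22/39 → advance -1; mR−mL=16/13 → turn +1·90°
n=3: pose=(4,-6,E); sL=60/193, sR=60/169; mL=-16650/32617, mR=30/169; mL+mR=-10860/32617 → advance -1; mR−mL=22440/32617 → turn +1·90°
n=4: pose=(3,-6,N); sL=15/32, sR=15/41; mL=-1575/2624, mR=15/82; mL+mR=-1095/2624 → advance -1; mR−mL=2055/2624 → turn +1·90°

0 15/32 15/41 -1575/2624 15/82 3 -6 N
1 12/13 12/17 -258/221 6/17 3 -7 W
2 6/13 2/3 -35/39 1/3 4 -7 S
3 60/193 60/169 -16650/32617 30/169 4 -6 E
4 15/32 15/41 -1575/2624 15/82 3 -6 N
final 3 -7 W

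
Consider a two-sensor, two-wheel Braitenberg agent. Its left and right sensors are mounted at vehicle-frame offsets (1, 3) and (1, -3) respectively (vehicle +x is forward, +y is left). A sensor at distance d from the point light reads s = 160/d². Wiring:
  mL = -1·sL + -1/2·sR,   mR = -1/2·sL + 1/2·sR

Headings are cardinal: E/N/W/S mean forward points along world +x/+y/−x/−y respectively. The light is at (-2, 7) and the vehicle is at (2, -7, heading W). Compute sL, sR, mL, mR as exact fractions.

left sensor world pos  = (1, -10); dL² = 298
right sensor world pos = (1, -4); dR² = 130
sL = 160/298 = 80/149
sR = 160/130 = 16/13
mL = -1·sL + -1/2·sR = -2232/1937
mR = -1/2·sL + 1/2·sR = 672/1937

80/149 16/13 -2232/1937 672/1937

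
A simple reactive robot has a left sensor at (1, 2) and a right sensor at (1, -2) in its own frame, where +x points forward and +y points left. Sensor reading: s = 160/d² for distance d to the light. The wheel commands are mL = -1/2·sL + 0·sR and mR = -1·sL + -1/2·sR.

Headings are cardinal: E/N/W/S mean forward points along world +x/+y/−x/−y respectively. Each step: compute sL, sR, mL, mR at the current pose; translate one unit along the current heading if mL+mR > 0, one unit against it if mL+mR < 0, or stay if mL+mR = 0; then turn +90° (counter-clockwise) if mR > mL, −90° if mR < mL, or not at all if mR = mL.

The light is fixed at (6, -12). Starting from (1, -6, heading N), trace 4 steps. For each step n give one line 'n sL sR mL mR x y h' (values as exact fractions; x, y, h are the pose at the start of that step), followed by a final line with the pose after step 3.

0 80/49 80/29 -40/49 -4280/1421 1 -6 N
1 32/13 32/5 -16/13 -368/65 1 -7 E
2 5 2 -5/2 -6 0 -7 S
3 32/13 160/113 -16/13 -4656/1469 0 -6 W
final 1 -6 N

n=0: pose=(1,-6,N); sL=80/49, sR=80/29; mL=-40/49, mR=-4280/1421; mL+mR=-5440/1421 → advance -1; mR−mL=-3120/1421 → turn -1·90°
n=1: pose=(1,-7,E); sL=32/13, sR=32/5; mL=-16/13, mR=-368/65; mL+mR=-448/65 → advance -1; mR−mL=-288/65 → turn -1·90°
n=2: pose=(0,-7,S); sL=5, sR=2; mL=-5/2, mR=-6; mL+mR=-17/2 → advance -1; mR−mL=-7/2 → turn -1·90°
n=3: pose=(0,-6,W); sL=32/13, sR=160/113; mL=-16/13, mR=-4656/1469; mL+mR=-6464/1469 → advance -1; mR−mL=-2848/1469 → turn -1·90°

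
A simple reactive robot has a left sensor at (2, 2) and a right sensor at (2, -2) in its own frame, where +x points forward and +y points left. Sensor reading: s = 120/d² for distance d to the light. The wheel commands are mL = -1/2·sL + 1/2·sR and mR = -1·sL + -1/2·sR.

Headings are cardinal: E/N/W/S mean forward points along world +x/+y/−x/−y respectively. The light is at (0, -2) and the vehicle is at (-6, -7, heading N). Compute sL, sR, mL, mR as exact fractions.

left sensor world pos  = (-8, -5); dL² = 73
right sensor world pos = (-4, -5); dR² = 25
sL = 120/73 = 120/73
sR = 120/25 = 24/5
mL = -1/2·sL + 1/2·sR = 576/365
mR = -1·sL + -1/2·sR = -1476/365

120/73 24/5 576/365 -1476/365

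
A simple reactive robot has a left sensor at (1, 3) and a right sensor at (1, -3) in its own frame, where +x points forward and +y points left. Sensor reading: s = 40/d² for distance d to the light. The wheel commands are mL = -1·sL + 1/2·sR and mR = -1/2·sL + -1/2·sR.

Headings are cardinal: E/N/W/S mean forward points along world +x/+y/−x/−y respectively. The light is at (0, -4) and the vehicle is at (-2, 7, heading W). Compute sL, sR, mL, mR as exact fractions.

40/73 8/41 -1348/2993 -1112/2993

left sensor world pos  = (-3, 4); dL² = 73
right sensor world pos = (-3, 10); dR² = 205
sL = 40/73 = 40/73
sR = 40/205 = 8/41
mL = -1·sL + 1/2·sR = -1348/2993
mR = -1/2·sL + -1/2·sR = -1112/2993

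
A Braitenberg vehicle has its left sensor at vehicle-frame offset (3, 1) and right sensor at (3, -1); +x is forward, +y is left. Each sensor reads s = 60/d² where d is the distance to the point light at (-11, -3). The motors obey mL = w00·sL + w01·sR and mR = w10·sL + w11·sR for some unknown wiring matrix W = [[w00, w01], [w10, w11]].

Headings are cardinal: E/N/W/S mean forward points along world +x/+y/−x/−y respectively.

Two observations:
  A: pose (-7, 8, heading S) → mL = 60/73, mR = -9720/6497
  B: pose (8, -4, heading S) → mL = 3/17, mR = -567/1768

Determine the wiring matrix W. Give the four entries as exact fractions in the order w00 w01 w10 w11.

obs A: pose=(-7,8,S) → sL=60/89, sR=60/73, mL=60/73, mR=-9720/6497
obs B: pose=(8,-4,S) → sL=15/104, sR=3/17, mL=3/17, mR=-567/1768
sensor matrix S = [[60/89, 60/73], [15/104, 3/17]]; det S = 1215/2871674
solve [mL_A; mL_B] = S·[w00; w01] and [mR_A; mR_B] = S·[w10; w11]:
  w00 = 0, w01 = 1, w10 = -1, w11 = -1

0 1 -1 -1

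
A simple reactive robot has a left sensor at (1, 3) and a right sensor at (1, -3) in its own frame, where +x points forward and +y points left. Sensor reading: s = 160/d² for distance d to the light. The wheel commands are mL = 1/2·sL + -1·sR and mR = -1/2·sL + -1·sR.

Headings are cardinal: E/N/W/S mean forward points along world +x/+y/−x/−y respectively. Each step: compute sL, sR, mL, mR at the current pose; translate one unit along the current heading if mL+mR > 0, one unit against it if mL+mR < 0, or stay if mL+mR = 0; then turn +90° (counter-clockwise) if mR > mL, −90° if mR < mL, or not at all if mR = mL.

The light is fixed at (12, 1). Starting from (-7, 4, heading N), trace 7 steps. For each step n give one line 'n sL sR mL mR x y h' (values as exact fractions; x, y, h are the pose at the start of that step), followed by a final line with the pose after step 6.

n=0: pose=(-7,4,N); sL=8/25, sR=10/17; mL=-182/425, mR=-318/425; mL+mR=-20/17 → advance -1; mR−mL=-8/25 → turn -1·90°
n=1: pose=(-7,3,E); sL=160/349, sR=32/65; mL=-5968/22685, mR=-16368/22685; mL+mR=-64/65 → advance -1; mR−mL=-160/349 → turn -1·90°
n=2: pose=(-8,3,S); sL=16/29, sR=16/53; mL=-40/1537, mR=-888/1537; mL+mR=-32/53 → advance -1; mR−mL=-16/29 → turn -1·90°
n=3: pose=(-8,4,W); sL=160/441, sR=160/477; mL=-400/2597, mR=-12080/23373; mL+mR=-320/477 → advance -1; mR−mL=-160/441 → turn -1·90°
n=4: pose=(-7,4,N); sL=8/25, sR=10/17; mL=-182/425, mR=-318/425; mL+mR=-20/17 → advance -1; mR−mL=-8/25 → turn -1·90°
n=5: pose=(-7,3,E); sL=160/349, sR=32/65; mL=-5968/22685, mR=-16368/22685; mL+mR=-64/65 → advance -1; mR−mL=-160/349 → turn -1·90°
n=6: pose=(-8,3,S); sL=16/29, sR=16/53; mL=-40/1537, mR=-888/1537; mL+mR=-32/53 → advance -1; mR−mL=-16/29 → turn -1·90°

0 8/25 10/17 -182/425 -318/425 -7 4 N
1 160/349 32/65 -5968/22685 -16368/22685 -7 3 E
2 16/29 16/53 -40/1537 -888/1537 -8 3 S
3 160/441 160/477 -400/2597 -12080/23373 -8 4 W
4 8/25 10/17 -182/425 -318/425 -7 4 N
5 160/349 32/65 -5968/22685 -16368/22685 -7 3 E
6 16/29 16/53 -40/1537 -888/1537 -8 3 S
final -8 4 W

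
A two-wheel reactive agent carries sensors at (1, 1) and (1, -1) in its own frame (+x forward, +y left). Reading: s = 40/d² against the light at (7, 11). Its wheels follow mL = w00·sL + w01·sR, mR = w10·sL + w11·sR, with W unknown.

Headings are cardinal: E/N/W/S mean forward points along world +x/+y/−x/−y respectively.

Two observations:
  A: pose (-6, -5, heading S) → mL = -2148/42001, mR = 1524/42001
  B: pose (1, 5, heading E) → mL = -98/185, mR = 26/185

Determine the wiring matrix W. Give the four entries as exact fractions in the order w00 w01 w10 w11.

obs A: pose=(-6,-5,S) → sL=40/433, sR=8/97, mL=-2148/42001, mR=1524/42001
obs B: pose=(1,5,E) → sL=4/5, sR=20/37, mL=-98/185, mR=26/185
sensor matrix S = [[40/433, 8/97], [4/5, 20/37]]; det S = -124672/7770185
solve [mL_A; mL_B] = S·[w00; w01] and [mR_A; mR_B] = S·[w10; w11]:
  w00 = -1, w01 = 1/2, w10 = -1/2, w11 = 1

-1 1/2 -1/2 1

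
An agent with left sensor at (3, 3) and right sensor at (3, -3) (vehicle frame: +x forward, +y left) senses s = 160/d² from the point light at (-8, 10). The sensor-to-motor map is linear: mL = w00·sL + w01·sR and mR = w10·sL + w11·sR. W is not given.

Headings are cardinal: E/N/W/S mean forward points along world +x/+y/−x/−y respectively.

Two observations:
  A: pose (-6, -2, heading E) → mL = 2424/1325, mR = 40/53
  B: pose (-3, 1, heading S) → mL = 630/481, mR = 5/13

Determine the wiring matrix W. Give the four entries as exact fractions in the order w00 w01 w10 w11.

1 1/2 1/2 0

obs A: pose=(-6,-2,E) → sL=80/53, sR=16/25, mL=2424/1325, mR=40/53
obs B: pose=(-3,1,S) → sL=10/13, sR=40/37, mL=630/481, mR=5/13
sensor matrix S = [[80/53, 16/25], [10/13, 40/37]]; det S = 145248/127465
solve [mL_A; mL_B] = S·[w00; w01] and [mR_A; mR_B] = S·[w10; w11]:
  w00 = 1, w01 = 1/2, w10 = 1/2, w11 = 0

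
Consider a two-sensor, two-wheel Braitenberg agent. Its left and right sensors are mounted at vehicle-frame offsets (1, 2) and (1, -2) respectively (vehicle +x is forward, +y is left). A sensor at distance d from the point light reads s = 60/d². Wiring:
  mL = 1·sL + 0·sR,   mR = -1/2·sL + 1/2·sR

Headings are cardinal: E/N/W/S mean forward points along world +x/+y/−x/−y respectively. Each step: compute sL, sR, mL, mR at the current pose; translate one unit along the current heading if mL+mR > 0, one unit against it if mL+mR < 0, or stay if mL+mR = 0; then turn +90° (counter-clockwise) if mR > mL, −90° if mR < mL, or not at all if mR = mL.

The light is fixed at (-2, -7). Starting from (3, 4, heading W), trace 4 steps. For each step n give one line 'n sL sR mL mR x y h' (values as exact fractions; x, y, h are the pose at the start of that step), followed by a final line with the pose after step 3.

n=0: pose=(3,4,W); sL=60/97, sR=12/37; mL=60/97, mR=-528/3589; mL+mR=1692/3589 → advance +1; mR−mL=-2748/3589 → turn -1·90°
n=1: pose=(2,4,N); sL=15/37, sR=1/3; mL=15/37, mR=-4/111; mL+mR=41/111 → advance +1; mR−mL=-49/111 → turn -1·90°
n=2: pose=(2,5,E); sL=60/221, sR=12/25; mL=60/221, mR=576/5525; mL+mR=2076/5525 → advance +1; mR−mL=-924/5525 → turn -1·90°
n=3: pose=(3,5,S); sL=6/17, sR=6/13; mL=6/17, mR=12/221; mL+mR=90/221 → advance +1; mR−mL=-66/221 → turn -1·90°

0 60/97 12/37 60/97 -528/3589 3 4 W
1 15/37 1/3 15/37 -4/111 2 4 N
2 60/221 12/25 60/221 576/5525 2 5 E
3 6/17 6/13 6/17 12/221 3 5 S
final 3 4 W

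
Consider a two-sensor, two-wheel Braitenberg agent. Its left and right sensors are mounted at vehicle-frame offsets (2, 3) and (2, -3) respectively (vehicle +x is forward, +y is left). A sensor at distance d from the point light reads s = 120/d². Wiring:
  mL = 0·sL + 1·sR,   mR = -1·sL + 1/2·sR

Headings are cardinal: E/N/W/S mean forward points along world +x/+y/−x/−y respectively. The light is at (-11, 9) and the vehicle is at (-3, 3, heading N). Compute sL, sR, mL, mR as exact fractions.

left sensor world pos  = (-6, 5); dL² = 41
right sensor world pos = (0, 5); dR² = 137
sL = 120/41 = 120/41
sR = 120/137 = 120/137
mL = 0·sL + 1·sR = 120/137
mR = -1·sL + 1/2·sR = -13980/5617

120/41 120/137 120/137 -13980/5617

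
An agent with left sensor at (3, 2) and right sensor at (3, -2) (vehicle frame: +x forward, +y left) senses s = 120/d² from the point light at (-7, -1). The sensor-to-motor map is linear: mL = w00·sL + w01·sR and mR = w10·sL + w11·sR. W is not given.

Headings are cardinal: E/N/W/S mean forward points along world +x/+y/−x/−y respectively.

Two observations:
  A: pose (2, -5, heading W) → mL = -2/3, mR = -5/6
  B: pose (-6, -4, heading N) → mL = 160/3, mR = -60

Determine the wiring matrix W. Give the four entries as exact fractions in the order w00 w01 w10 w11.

1/2 -1/2 -1/2 0

obs A: pose=(2,-5,W) → sL=5/3, sR=3, mL=-2/3, mR=-5/6
obs B: pose=(-6,-4,N) → sL=120, sR=40/3, mL=160/3, mR=-60
sensor matrix S = [[5/3, 3], [120, 40/3]]; det S = -3040/9
solve [mL_A; mL_B] = S·[w00; w01] and [mR_A; mR_B] = S·[w10; w11]:
  w00 = 1/2, w01 = -1/2, w10 = -1/2, w11 = 0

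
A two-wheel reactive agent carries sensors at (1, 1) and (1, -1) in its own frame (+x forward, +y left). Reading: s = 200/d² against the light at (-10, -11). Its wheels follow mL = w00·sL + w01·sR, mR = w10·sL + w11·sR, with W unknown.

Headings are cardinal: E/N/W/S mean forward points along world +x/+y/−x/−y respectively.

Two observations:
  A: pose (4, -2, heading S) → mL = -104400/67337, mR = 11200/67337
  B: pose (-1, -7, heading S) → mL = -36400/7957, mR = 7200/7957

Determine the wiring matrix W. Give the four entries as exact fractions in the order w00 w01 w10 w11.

obs A: pose=(4,-2,S) → sL=200/289, sR=200/233, mL=-104400/67337, mR=11200/67337
obs B: pose=(-1,-7,S) → sL=200/109, sR=200/73, mL=-36400/7957, mR=7200/7957
sensor matrix S = [[200/289, 200/233], [200/109, 200/73]]; det S = 172000000/535800509
solve [mL_A; mL_B] = S·[w00; w01] and [mR_A; mR_B] = S·[w10; w11]:
  w00 = -1, w01 = -1, w10 = -1, w11 = 1

-1 -1 -1 1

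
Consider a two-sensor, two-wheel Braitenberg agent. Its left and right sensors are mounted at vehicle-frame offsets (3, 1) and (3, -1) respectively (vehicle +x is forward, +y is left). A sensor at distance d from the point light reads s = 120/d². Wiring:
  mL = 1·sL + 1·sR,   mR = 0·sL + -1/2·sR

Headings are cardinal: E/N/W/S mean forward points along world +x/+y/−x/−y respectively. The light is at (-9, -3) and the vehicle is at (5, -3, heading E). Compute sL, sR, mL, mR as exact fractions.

12/29 12/29 24/29 -6/29

left sensor world pos  = (8, -2); dL² = 290
right sensor world pos = (8, -4); dR² = 290
sL = 120/290 = 12/29
sR = 120/290 = 12/29
mL = 1·sL + 1·sR = 24/29
mR = 0·sL + -1/2·sR = -6/29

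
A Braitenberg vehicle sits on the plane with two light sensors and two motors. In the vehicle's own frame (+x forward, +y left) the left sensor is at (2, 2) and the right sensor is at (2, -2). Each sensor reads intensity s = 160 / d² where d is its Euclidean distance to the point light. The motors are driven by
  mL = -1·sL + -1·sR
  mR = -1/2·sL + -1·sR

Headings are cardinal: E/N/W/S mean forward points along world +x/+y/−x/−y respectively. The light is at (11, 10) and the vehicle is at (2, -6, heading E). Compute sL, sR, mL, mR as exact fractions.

32/49 160/373 -19776/18277 -13808/18277

left sensor world pos  = (4, -4); dL² = 245
right sensor world pos = (4, -8); dR² = 373
sL = 160/245 = 32/49
sR = 160/373 = 160/373
mL = -1·sL + -1·sR = -19776/18277
mR = -1/2·sL + -1·sR = -13808/18277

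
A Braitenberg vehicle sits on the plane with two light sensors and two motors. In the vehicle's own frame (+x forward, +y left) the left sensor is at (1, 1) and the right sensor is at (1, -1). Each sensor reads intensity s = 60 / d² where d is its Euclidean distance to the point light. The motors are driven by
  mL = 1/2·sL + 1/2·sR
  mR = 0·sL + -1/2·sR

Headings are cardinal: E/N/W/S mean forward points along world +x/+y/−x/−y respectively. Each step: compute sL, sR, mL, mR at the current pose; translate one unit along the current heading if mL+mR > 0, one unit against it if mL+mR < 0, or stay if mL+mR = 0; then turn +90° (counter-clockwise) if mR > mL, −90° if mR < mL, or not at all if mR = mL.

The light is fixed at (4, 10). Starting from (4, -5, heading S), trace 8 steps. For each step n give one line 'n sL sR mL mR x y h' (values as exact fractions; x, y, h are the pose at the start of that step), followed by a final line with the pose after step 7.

0 60/257 60/257 60/257 -30/257 4 -5 S
1 6/29 30/113 774/3277 -15/113 4 -6 W
2 60/229 4/15 908/3435 -2/15 3 -6 N
3 15/49 15/64 1695/6272 -15/128 3 -5 E
4 60/257 60/257 60/257 -30/257 4 -5 S
5 6/29 30/113 774/3277 -15/113 4 -6 W
6 60/229 4/15 908/3435 -2/15 3 -6 N
7 15/49 15/64 1695/6272 -15/128 3 -5 E
final 4 -5 S

n=0: pose=(4,-5,S); sL=60/257, sR=60/257; mL=60/257, mR=-30/257; mL+mR=30/257 → advance +1; mR−mL=-90/257 → turn -1·90°
n=1: pose=(4,-6,W); sL=6/29, sR=30/113; mL=774/3277, mR=-15/113; mL+mR=3/29 → advance +1; mR−mL=-1209/3277 → turn -1·90°
n=2: pose=(3,-6,N); sL=60/229, sR=4/15; mL=908/3435, mR=-2/15; mL+mR=30/229 → advance +1; mR−mL=-1366/3435 → turn -1·90°
n=3: pose=(3,-5,E); sL=15/49, sR=15/64; mL=1695/6272, mR=-15/128; mL+mR=15/98 → advance +1; mR−mL=-1215/3136 → turn -1·90°
n=4: pose=(4,-5,S); sL=60/257, sR=60/257; mL=60/257, mR=-30/257; mL+mR=30/257 → advance +1; mR−mL=-90/257 → turn -1·90°
n=5: pose=(4,-6,W); sL=6/29, sR=30/113; mL=774/3277, mR=-15/113; mL+mR=3/29 → advance +1; mR−mL=-1209/3277 → turn -1·90°
n=6: pose=(3,-6,N); sL=60/229, sR=4/15; mL=908/3435, mR=-2/15; mL+mR=30/229 → advance +1; mR−mL=-1366/3435 → turn -1·90°
n=7: pose=(3,-5,E); sL=15/49, sR=15/64; mL=1695/6272, mR=-15/128; mL+mR=15/98 → advance +1; mR−mL=-1215/3136 → turn -1·90°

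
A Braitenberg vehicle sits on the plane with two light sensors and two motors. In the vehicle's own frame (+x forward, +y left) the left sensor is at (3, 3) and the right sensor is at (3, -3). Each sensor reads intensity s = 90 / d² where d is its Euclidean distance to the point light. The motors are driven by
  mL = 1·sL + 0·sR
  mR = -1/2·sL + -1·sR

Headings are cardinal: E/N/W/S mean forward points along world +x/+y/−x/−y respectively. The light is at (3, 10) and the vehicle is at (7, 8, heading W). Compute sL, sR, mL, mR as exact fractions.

45/13 45 45/13 -1215/26

left sensor world pos  = (4, 5); dL² = 26
right sensor world pos = (4, 11); dR² = 2
sL = 90/26 = 45/13
sR = 90/2 = 45
mL = 1·sL + 0·sR = 45/13
mR = -1/2·sL + -1·sR = -1215/26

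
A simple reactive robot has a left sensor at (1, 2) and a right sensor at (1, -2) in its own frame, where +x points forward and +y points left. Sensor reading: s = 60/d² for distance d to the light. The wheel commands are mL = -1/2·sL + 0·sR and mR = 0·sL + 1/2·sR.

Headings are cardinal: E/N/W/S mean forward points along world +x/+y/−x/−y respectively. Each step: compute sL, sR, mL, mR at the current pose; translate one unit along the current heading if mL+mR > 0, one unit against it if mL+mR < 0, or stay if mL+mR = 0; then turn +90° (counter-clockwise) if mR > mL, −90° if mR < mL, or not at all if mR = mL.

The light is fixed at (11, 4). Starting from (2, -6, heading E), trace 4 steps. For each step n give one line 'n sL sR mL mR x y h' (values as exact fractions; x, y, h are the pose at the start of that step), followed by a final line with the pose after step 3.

0 15/32 15/52 -15/64 15/104 2 -6 E
1 4/15 12/29 -2/15 6/29 1 -6 N
2 30/121 6/17 -15/121 3/17 1 -5 W
3 60/181 60/269 -30/181 30/269 0 -5 S
final 0 -4 E

n=0: pose=(2,-6,E); sL=15/32, sR=15/52; mL=-15/64, mR=15/104; mL+mR=-75/832 → advance -1; mR−mL=315/832 → turn +1·90°
n=1: pose=(1,-6,N); sL=4/15, sR=12/29; mL=-2/15, mR=6/29; mL+mR=32/435 → advance +1; mR−mL=148/435 → turn +1·90°
n=2: pose=(1,-5,W); sL=30/121, sR=6/17; mL=-15/121, mR=3/17; mL+mR=108/2057 → advance +1; mR−mL=618/2057 → turn +1·90°
n=3: pose=(0,-5,S); sL=60/181, sR=60/269; mL=-30/181, mR=30/269; mL+mR=-2640/48689 → advance -1; mR−mL=13500/48689 → turn +1·90°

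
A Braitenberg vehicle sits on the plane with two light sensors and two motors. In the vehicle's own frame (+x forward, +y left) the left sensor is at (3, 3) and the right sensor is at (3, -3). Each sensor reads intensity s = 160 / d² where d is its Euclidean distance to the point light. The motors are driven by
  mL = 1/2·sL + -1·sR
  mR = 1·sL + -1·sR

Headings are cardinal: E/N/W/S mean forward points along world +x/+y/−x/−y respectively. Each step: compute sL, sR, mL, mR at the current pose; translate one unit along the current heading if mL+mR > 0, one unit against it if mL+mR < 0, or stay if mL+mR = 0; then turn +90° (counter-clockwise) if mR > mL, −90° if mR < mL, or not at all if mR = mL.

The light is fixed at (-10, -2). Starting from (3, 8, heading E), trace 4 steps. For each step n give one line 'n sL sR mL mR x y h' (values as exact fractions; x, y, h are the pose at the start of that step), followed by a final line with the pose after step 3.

n=0: pose=(3,8,E); sL=32/85, sR=32/61; mL=-1744/5185, mR=-768/5185; mL+mR=-2512/5185 → advance -1; mR−mL=16/85 → turn +1·90°
n=1: pose=(2,8,N); sL=16/25, sR=80/197; mL=-424/4925, mR=1152/4925; mL+mR=728/4925 → advance +1; mR−mL=8/25 → turn +1·90°
n=2: pose=(2,9,W); sL=32/29, sR=160/277; mL=-208/8033, mR=4224/8033; mL+mR=4016/8033 → advance +1; mR−mL=16/29 → turn +1·90°
n=3: pose=(1,9,S); sL=8/13, sR=5/4; mL=-49/52, mR=-33/52; mL+mR=-41/26 → advance -1; mR−mL=4/13 → turn +1·90°

0 32/85 32/61 -1744/5185 -768/5185 3 8 E
1 16/25 80/197 -424/4925 1152/4925 2 8 N
2 32/29 160/277 -208/8033 4224/8033 2 9 W
3 8/13 5/4 -49/52 -33/52 1 9 S
final 1 10 E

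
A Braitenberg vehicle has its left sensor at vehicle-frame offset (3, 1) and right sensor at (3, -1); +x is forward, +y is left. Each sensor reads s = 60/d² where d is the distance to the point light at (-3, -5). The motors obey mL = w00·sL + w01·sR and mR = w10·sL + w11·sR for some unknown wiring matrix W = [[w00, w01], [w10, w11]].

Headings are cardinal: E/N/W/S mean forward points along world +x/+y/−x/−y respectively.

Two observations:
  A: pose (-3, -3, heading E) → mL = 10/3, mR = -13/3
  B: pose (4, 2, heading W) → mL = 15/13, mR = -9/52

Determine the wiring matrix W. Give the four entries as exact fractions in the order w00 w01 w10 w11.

1 0 1/2 -1

obs A: pose=(-3,-3,E) → sL=10/3, sR=6, mL=10/3, mR=-13/3
obs B: pose=(4,2,W) → sL=15/13, sR=3/4, mL=15/13, mR=-9/52
sensor matrix S = [[10/3, 6], [15/13, 3/4]]; det S = -115/26
solve [mL_A; mL_B] = S·[w00; w01] and [mR_A; mR_B] = S·[w10; w11]:
  w00 = 1, w01 = 0, w10 = 1/2, w11 = -1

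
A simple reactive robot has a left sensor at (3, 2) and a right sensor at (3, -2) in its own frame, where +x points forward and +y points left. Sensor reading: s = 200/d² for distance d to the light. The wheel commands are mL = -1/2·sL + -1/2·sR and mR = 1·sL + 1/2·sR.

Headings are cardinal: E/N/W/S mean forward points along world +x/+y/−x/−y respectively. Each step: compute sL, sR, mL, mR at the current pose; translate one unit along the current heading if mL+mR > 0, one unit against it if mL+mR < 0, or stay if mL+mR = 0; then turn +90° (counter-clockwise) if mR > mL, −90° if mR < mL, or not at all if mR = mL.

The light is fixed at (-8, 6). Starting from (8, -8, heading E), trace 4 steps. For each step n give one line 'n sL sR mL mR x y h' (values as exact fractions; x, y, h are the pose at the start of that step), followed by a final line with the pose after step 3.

0 40/101 200/617 -22440/62317 34780/62317 8 -8 E
1 100/173 100/241 -20700/41693 32750/41693 9 -8 N
2 200/421 200/317 -73800/133457 105500/133457 9 -7 W
3 10/29 50/113 -1290/3277 1855/3277 8 -7 S
final 8 -8 E

n=0: pose=(8,-8,E); sL=40/101, sR=200/617; mL=-22440/62317, mR=34780/62317; mL+mR=20/101 → advance +1; mR−mL=57220/62317 → turn +1·90°
n=1: pose=(9,-8,N); sL=100/173, sR=100/241; mL=-20700/41693, mR=32750/41693; mL+mR=50/173 → advance +1; mR−mL=53450/41693 → turn +1·90°
n=2: pose=(9,-7,W); sL=200/421, sR=200/317; mL=-73800/133457, mR=105500/133457; mL+mR=100/421 → advance +1; mR−mL=179300/133457 → turn +1·90°
n=3: pose=(8,-7,S); sL=10/29, sR=50/113; mL=-1290/3277, mR=1855/3277; mL+mR=5/29 → advance +1; mR−mL=3145/3277 → turn +1·90°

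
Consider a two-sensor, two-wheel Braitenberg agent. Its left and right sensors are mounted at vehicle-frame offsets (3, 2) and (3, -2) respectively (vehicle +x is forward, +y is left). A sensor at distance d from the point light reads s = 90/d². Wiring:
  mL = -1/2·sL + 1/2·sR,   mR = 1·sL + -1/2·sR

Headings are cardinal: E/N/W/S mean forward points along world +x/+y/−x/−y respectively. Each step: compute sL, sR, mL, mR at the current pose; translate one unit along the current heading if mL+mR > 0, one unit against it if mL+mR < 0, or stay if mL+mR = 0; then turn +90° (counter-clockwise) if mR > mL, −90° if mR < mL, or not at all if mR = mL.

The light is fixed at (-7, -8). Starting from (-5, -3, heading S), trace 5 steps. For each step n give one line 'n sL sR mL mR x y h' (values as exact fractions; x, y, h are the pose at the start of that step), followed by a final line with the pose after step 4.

n=0: pose=(-5,-3,S); sL=9/2, sR=45/2; mL=9, mR=-27/4; mL+mR=9/4 → advance +1; mR−mL=-63/4 → turn -1·90°
n=1: pose=(-5,-4,W); sL=18, sR=90/37; mL=-288/37, mR=621/37; mL+mR=9 → advance +1; mR−mL=909/37 → turn +1·90°
n=2: pose=(-6,-4,S); sL=9, sR=45; mL=18, mR=-27/2; mL+mR=9/2 → advance +1; mR−mL=-63/2 → turn -1·90°
n=3: pose=(-6,-5,W); sL=18, sR=90/29; mL=-216/29, mR=477/29; mL+mR=9 → advance +1; mR−mL=693/29 → turn +1·90°
n=4: pose=(-7,-5,S); sL=45/2, sR=45/2; mL=0, mR=45/4; mL+mR=45/4 → advance +1; mR−mL=45/4 → turn +1·90°

0 9/2 45/2 9 -27/4 -5 -3 S
1 18 90/37 -288/37 621/37 -5 -4 W
2 9 45 18 -27/2 -6 -4 S
3 18 90/29 -216/29 477/29 -6 -5 W
4 45/2 45/2 0 45/4 -7 -5 S
final -7 -6 E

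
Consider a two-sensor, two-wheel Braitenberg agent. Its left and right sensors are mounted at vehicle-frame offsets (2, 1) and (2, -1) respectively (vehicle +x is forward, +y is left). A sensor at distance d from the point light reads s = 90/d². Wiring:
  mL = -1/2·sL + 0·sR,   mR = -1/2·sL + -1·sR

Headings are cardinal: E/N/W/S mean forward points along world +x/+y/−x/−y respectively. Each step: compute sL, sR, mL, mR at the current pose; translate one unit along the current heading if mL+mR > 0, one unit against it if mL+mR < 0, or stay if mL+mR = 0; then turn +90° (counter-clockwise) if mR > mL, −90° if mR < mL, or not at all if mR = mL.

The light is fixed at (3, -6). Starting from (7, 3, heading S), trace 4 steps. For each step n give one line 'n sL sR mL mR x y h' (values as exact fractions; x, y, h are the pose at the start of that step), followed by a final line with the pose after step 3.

0 45/37 45/29 -45/74 -4635/2146 7 3 S
1 18/17 18/25 -9/17 -531/425 7 4 W
2 9/16 1/2 -9/32 -25/32 8 4 N
3 90/149 90/113 -45/149 -18495/16837 8 3 E
final 7 3 S

n=0: pose=(7,3,S); sL=45/37, sR=45/29; mL=-45/74, mR=-4635/2146; mL+mR=-2970/1073 → advance -1; mR−mL=-45/29 → turn -1·90°
n=1: pose=(7,4,W); sL=18/17, sR=18/25; mL=-9/17, mR=-531/425; mL+mR=-756/425 → advance -1; mR−mL=-18/25 → turn -1·90°
n=2: pose=(8,4,N); sL=9/16, sR=1/2; mL=-9/32, mR=-25/32; mL+mR=-17/16 → advance -1; mR−mL=-1/2 → turn -1·90°
n=3: pose=(8,3,E); sL=90/149, sR=90/113; mL=-45/149, mR=-18495/16837; mL+mR=-23580/16837 → advance -1; mR−mL=-90/113 → turn -1·90°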